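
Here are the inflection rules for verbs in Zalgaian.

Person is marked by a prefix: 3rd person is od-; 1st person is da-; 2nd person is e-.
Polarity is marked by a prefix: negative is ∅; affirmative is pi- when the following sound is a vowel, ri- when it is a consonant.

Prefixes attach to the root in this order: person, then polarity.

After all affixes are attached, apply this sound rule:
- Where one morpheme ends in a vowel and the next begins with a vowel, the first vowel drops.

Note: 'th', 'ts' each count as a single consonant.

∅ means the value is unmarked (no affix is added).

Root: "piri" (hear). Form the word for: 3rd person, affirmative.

Attach person 3rd person od- → odpiri.
Attach polarity affirmative pi- (before vowel 'o') → piodpiri.
Apply vowel deletion: piodpiri → podpiri.

podpiri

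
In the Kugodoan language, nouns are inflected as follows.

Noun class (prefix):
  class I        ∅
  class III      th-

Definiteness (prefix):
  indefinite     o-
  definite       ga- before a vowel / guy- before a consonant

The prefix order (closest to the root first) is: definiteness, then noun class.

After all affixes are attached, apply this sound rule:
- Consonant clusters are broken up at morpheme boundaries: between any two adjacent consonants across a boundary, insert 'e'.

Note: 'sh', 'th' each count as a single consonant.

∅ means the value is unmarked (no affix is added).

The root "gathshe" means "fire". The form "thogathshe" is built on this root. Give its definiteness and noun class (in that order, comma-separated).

Segment: th-o-gathshe.
definiteness: o- → indefinite.
noun class: th- → class III.

indefinite, class III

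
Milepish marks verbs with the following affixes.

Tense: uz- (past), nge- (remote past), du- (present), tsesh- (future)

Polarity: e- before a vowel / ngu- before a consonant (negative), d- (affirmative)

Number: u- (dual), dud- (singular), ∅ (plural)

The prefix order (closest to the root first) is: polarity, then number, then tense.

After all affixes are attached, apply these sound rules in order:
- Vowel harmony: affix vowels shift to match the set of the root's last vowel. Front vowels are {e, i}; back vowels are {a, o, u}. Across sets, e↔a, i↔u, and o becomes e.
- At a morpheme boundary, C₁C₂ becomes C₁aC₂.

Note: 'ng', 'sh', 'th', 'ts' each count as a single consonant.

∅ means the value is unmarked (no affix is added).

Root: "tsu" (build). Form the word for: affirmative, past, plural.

uzadatsu

Attach polarity affirmative d- → dtsu.
number = plural: zero marking, form stays dtsu.
Attach tense past uz- → uzdtsu.
Vowel harmony: no change.
Apply epenthesis: uzdtsu → uzadatsu.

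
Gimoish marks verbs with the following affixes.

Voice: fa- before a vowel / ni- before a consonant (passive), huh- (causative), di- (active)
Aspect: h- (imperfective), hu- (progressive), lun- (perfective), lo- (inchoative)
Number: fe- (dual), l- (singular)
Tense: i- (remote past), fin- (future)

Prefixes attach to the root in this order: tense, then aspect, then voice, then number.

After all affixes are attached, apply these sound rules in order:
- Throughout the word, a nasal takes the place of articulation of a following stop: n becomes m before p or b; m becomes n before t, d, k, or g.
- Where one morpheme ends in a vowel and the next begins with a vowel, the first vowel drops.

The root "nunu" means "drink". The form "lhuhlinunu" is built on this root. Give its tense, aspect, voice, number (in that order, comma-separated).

remote past, inchoative, causative, singular

Segment: l-huh-lo-i-nunu.
tense: i- → remote past.
aspect: lo- → inchoative.
voice: huh- → causative.
number: l- → singular.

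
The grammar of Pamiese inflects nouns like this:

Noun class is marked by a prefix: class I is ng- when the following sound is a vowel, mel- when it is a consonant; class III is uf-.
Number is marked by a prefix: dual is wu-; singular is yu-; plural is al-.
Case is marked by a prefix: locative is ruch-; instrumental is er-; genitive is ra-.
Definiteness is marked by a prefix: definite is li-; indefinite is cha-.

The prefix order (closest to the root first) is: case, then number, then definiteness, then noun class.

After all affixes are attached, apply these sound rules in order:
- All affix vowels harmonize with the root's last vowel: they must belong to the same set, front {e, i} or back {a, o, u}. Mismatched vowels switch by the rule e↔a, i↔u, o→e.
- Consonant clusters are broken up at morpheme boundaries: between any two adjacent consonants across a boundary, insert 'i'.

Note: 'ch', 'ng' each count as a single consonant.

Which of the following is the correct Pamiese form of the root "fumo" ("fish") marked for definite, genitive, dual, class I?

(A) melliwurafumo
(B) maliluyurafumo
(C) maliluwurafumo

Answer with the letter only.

Attach case genitive ra- → rafumo.
Attach number dual wu- → wurafumo.
Attach definiteness definite li- → liwurafumo.
Attach noun class class I mel- (before consonant 'l') → melliwurafumo.
Apply vowel harmony: melliwurafumo → malluwurafumo.
Apply epenthesis: malluwurafumo → maliluwurafumo.
So the correct form is maliluwurafumo, option (C).
(B) maliluyurafumo is wrong: it uses singular instead of dual for number.
(A) melliwurafumo is wrong: it fails to apply the sound rule(s).

C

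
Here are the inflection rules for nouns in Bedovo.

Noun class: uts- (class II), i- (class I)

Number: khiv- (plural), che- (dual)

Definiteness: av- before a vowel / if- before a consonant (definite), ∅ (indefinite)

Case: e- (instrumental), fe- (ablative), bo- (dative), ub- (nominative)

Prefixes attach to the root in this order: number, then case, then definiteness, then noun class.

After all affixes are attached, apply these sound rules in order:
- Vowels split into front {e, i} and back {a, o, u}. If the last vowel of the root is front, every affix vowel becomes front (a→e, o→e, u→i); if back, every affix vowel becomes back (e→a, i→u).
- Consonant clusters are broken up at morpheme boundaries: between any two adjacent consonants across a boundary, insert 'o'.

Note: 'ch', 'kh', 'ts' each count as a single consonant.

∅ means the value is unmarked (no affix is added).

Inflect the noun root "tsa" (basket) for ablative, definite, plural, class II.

Attach number plural khiv- → khivtsa.
Attach case ablative fe- → fekhivtsa.
Attach definiteness definite if- (before consonant 'f') → iffekhivtsa.
Attach noun class class II uts- → utsiffekhivtsa.
Apply vowel harmony: utsiffekhivtsa → utsuffakhuvtsa.
Apply epenthesis: utsuffakhuvtsa → utsufofakhuvotsa.

utsufofakhuvotsa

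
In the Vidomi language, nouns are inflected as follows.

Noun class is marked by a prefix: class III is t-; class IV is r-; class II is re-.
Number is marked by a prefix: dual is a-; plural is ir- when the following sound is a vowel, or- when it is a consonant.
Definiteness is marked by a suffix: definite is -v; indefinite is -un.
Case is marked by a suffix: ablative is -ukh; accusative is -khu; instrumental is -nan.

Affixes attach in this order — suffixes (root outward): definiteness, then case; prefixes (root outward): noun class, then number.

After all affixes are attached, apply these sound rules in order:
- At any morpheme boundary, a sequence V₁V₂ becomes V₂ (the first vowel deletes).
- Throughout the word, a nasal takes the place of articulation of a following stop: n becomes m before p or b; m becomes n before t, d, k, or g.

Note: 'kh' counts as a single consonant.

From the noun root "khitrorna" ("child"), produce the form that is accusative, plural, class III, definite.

ortkhitrornavkhu

Attach noun class class III t- → tkhitrorna.
Attach definiteness definite -v → tkhitrornav.
Attach number plural or- (before consonant 't') → ortkhitrornav.
Attach case accusative -khu → ortkhitrornavkhu.
Vowel deletion: no change.
Nasal assimilation: no change.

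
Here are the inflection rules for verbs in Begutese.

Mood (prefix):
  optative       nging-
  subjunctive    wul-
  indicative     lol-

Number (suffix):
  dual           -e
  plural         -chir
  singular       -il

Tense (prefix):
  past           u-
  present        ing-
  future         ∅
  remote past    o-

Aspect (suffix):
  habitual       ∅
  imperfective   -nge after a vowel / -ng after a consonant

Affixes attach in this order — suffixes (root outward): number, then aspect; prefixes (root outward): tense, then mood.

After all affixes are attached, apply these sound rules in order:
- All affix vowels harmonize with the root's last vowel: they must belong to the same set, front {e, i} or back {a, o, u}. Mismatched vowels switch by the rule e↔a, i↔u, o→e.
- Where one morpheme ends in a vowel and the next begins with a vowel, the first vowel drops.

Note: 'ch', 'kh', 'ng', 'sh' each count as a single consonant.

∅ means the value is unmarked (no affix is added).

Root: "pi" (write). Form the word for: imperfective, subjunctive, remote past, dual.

Attach number dual -e → pie.
Attach aspect imperfective -nge (after vowel 'e') → pienge.
Attach tense remote past o- → opienge.
Attach mood subjunctive wul- → wulopienge.
Apply vowel harmony: wulopienge → wilepienge.
Apply vowel deletion: wilepienge → wilepenge.

wilepenge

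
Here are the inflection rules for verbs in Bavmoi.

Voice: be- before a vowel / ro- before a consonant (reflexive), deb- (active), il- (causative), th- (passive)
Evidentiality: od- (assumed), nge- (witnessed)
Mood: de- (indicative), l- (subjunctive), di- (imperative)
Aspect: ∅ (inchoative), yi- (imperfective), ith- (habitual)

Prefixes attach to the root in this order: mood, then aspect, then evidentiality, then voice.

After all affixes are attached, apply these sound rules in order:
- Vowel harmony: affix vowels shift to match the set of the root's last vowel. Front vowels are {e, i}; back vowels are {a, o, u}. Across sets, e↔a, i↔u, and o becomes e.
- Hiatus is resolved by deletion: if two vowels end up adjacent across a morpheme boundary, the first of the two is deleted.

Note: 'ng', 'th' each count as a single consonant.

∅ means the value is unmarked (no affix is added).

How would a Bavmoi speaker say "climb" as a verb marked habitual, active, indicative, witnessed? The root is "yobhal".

dabnguthdayobhal

Attach mood indicative de- → deyobhal.
Attach aspect habitual ith- → ithdeyobhal.
Attach evidentiality witnessed nge- → ngeithdeyobhal.
Attach voice active deb- → debngeithdeyobhal.
Apply vowel harmony: debngeithdeyobhal → dabngauthdayobhal.
Apply vowel deletion: dabngauthdayobhal → dabnguthdayobhal.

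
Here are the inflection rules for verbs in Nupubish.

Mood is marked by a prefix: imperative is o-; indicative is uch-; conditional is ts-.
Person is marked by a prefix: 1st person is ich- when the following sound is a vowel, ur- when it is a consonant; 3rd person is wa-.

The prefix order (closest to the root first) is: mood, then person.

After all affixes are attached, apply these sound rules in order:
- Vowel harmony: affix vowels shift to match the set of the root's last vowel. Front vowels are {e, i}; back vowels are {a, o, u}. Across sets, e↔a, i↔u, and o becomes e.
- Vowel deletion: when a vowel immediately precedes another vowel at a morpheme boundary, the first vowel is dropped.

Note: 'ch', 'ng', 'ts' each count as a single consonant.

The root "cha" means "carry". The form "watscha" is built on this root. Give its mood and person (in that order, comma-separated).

conditional, 3rd person

Segment: wa-ts-cha.
mood: ts- → conditional.
person: wa- → 3rd person.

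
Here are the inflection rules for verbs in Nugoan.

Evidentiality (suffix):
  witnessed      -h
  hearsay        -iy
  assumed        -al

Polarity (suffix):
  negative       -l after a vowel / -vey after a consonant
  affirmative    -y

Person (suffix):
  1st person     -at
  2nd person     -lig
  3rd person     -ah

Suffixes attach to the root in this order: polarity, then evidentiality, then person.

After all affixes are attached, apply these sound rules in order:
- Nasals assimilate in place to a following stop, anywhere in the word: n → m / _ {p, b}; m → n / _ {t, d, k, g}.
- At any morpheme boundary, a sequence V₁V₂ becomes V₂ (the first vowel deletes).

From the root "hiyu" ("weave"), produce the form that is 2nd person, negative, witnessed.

Attach polarity negative -l (after vowel 'u') → hiyul.
Attach evidentiality witnessed -h → hiyulh.
Attach person 2nd person -lig → hiyulhlig.
Nasal assimilation: no change.
Vowel deletion: no change.

hiyulhlig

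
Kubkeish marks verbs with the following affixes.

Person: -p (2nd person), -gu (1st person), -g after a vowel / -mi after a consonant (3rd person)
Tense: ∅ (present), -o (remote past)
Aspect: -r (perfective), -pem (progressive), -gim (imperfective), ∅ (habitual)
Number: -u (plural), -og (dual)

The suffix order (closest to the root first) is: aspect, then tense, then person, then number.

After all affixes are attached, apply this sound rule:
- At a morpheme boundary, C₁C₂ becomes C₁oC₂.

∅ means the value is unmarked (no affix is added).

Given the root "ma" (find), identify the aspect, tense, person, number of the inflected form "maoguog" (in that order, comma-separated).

habitual, remote past, 1st person, dual

Segment: ma-o-gu-og.
aspect: ∅ → habitual.
tense: -o → remote past.
person: -gu → 1st person.
number: -og → dual.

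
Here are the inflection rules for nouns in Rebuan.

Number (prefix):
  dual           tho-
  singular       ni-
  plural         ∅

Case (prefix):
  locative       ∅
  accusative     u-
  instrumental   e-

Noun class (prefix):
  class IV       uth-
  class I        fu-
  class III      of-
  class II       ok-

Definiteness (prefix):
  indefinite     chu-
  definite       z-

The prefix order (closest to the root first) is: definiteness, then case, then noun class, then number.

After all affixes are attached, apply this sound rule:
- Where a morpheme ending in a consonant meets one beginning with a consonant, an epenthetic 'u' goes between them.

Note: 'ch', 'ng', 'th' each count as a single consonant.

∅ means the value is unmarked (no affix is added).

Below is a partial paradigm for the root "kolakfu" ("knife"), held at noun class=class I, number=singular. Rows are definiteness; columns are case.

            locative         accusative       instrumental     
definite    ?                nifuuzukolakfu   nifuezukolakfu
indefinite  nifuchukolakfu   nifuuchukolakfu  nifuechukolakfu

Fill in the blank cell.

nifuzukolakfu

Attach definiteness definite z- → zkolakfu.
case = locative: zero marking, form stays zkolakfu.
Attach noun class class I fu- → fuzkolakfu.
Attach number singular ni- → nifuzkolakfu.
Apply epenthesis: nifuzkolakfu → nifuzukolakfu.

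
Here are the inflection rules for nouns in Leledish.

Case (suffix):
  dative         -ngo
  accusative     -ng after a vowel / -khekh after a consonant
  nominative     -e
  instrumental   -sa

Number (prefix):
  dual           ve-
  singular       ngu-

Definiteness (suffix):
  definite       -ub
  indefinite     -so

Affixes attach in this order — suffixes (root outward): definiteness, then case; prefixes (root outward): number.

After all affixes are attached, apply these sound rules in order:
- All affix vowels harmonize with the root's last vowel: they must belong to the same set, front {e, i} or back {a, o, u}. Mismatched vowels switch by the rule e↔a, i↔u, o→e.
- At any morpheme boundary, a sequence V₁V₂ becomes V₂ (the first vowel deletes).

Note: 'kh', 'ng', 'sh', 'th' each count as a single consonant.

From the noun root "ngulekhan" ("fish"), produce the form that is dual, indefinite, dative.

Attach definiteness indefinite -so → ngulekhanso.
Attach number dual ve- → vengulekhanso.
Attach case dative -ngo → vengulekhansongo.
Apply vowel harmony: vengulekhansongo → vangulekhansongo.
Vowel deletion: no change.

vangulekhansongo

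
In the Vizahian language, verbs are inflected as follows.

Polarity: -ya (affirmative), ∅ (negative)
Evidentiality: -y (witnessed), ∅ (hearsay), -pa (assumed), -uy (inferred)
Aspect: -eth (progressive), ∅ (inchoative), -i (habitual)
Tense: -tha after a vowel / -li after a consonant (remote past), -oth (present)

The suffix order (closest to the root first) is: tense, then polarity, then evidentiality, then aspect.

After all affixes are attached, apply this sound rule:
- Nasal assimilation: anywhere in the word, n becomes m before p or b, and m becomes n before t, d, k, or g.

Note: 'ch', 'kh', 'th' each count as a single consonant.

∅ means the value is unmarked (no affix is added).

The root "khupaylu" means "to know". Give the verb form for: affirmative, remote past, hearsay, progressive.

Attach tense remote past -tha (after vowel 'u') → khupaylutha.
Attach polarity affirmative -ya → khupayluthaya.
evidentiality = hearsay: zero marking, form stays khupayluthaya.
Attach aspect progressive -eth → khupayluthayaeth.
Nasal assimilation: no change.

khupayluthayaeth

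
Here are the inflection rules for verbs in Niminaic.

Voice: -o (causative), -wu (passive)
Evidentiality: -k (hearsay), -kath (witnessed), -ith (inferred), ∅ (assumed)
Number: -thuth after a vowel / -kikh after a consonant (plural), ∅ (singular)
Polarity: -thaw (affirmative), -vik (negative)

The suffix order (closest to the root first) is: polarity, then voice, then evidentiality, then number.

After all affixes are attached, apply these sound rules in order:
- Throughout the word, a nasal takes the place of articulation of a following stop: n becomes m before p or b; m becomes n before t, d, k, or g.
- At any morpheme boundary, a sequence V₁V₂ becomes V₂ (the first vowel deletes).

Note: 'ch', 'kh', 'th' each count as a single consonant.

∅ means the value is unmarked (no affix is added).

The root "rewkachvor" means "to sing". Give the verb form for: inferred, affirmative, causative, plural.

rewkachvorthawithkikh

Attach polarity affirmative -thaw → rewkachvorthaw.
Attach voice causative -o → rewkachvorthawo.
Attach evidentiality inferred -ith → rewkachvorthawoith.
Attach number plural -kikh (after consonant 'th') → rewkachvorthawoithkikh.
Nasal assimilation: no change.
Apply vowel deletion: rewkachvorthawoithkikh → rewkachvorthawithkikh.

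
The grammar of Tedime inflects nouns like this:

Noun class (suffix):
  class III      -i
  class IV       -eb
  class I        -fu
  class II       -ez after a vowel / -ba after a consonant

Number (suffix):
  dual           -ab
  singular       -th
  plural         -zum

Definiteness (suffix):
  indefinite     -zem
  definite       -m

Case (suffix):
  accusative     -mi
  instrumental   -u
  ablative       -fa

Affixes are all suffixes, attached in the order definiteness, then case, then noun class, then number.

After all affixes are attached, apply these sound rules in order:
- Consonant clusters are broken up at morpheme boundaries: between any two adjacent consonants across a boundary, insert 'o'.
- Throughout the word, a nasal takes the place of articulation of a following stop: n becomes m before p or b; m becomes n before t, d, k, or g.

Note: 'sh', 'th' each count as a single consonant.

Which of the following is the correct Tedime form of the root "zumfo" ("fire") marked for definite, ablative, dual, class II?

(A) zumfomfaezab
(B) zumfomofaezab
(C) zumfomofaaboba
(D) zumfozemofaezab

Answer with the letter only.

Attach definiteness definite -m → zumfom.
Attach case ablative -fa → zumfomfa.
Attach noun class class II -ez (after vowel 'a') → zumfomfaez.
Attach number dual -ab → zumfomfaezab.
Apply epenthesis: zumfomfaezab → zumfomofaezab.
Nasal assimilation: no change.
So the correct form is zumfomofaezab, option (B).
(A) zumfomfaezab is wrong: it fails to apply the sound rule(s).
(C) zumfomofaaboba is wrong: it has the affixes in the wrong order.
(D) zumfozemofaezab is wrong: it uses indefinite instead of definite for definiteness.

B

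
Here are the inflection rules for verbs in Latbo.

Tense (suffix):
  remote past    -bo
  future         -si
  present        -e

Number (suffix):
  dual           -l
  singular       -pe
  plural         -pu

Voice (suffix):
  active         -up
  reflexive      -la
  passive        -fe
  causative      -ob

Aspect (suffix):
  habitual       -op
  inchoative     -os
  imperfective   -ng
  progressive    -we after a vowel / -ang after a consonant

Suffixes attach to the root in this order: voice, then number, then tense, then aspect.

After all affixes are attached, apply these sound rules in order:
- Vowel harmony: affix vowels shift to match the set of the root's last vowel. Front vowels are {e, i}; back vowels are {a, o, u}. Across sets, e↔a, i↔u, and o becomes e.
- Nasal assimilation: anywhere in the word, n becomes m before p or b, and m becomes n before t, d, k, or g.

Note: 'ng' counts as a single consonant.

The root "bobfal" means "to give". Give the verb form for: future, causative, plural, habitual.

Attach voice causative -ob → bobfalob.
Attach number plural -pu → bobfalobpu.
Attach tense future -si → bobfalobpusi.
Attach aspect habitual -op → bobfalobpusiop.
Apply vowel harmony: bobfalobpusiop → bobfalobpusuop.
Nasal assimilation: no change.

bobfalobpusuop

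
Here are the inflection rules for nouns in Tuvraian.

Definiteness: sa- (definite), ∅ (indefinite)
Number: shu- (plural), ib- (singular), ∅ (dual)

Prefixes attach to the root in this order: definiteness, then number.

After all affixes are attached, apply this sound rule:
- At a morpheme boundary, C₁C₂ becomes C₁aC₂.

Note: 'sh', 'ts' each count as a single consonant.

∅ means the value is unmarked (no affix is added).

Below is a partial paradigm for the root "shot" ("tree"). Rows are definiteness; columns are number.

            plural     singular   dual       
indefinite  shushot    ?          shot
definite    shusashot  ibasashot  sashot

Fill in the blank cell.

definiteness = indefinite: zero marking, form stays shot.
Attach number singular ib- → ibshot.
Apply epenthesis: ibshot → ibashot.

ibashot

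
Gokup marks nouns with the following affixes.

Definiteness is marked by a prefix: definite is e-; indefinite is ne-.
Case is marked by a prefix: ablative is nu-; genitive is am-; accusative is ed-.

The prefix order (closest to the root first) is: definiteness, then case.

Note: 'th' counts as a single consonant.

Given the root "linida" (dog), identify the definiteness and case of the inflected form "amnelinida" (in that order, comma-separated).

Segment: am-ne-linida.
definiteness: ne- → indefinite.
case: am- → genitive.

indefinite, genitive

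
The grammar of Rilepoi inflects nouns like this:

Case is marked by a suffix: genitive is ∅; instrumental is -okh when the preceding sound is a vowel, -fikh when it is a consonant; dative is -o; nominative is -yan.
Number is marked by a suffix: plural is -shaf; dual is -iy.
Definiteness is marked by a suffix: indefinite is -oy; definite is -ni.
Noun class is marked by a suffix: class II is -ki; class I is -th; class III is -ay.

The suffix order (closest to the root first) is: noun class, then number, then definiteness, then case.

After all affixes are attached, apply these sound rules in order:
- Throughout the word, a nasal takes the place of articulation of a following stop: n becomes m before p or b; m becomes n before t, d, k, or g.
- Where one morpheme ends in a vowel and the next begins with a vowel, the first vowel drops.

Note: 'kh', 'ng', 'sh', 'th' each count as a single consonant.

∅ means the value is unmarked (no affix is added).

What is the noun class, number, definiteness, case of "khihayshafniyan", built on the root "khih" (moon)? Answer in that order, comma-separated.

Segment: khih-ay-shaf-ni-yan.
noun class: -ay → class III.
number: -shaf → plural.
definiteness: -ni → definite.
case: -yan → nominative.

class III, plural, definite, nominative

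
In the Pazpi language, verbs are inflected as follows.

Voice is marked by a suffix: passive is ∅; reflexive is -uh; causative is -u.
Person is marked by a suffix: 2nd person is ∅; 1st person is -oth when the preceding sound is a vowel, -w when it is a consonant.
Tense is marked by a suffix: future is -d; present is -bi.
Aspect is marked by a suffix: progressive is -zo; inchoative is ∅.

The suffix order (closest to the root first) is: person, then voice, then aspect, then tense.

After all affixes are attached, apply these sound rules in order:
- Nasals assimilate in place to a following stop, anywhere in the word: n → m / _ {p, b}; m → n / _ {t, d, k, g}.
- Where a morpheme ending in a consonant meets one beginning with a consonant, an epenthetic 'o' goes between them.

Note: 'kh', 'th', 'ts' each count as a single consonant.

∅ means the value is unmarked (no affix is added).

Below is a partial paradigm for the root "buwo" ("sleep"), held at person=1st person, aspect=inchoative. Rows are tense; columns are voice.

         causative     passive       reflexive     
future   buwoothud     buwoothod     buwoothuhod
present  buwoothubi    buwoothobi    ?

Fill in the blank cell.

buwoothuhobi

Attach person 1st person -oth (after vowel 'o') → buwooth.
Attach voice reflexive -uh → buwoothuh.
aspect = inchoative: zero marking, form stays buwoothuh.
Attach tense present -bi → buwoothuhbi.
Nasal assimilation: no change.
Apply epenthesis: buwoothuhbi → buwoothuhobi.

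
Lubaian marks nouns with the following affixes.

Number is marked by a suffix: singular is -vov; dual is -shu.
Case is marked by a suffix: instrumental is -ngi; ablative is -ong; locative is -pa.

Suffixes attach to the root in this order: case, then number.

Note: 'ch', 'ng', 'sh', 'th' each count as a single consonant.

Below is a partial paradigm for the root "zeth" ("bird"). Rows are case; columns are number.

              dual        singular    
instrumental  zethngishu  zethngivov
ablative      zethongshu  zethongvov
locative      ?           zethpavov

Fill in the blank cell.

zethpashu

Attach case locative -pa → zethpa.
Attach number dual -shu → zethpashu.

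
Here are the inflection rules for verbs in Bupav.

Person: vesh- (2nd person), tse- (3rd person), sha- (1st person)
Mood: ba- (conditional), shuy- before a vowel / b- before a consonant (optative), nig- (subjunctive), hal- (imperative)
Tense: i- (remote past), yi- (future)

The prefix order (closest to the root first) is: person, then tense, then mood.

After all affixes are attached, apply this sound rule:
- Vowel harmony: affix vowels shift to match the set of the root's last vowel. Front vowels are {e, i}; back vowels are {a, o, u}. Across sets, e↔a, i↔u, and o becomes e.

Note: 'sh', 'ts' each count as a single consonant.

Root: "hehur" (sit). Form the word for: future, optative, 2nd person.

byuvashhehur

Attach person 2nd person vesh- → veshhehur.
Attach tense future yi- → yiveshhehur.
Attach mood optative b- (before consonant 'y') → byiveshhehur.
Apply vowel harmony: byiveshhehur → byuvashhehur.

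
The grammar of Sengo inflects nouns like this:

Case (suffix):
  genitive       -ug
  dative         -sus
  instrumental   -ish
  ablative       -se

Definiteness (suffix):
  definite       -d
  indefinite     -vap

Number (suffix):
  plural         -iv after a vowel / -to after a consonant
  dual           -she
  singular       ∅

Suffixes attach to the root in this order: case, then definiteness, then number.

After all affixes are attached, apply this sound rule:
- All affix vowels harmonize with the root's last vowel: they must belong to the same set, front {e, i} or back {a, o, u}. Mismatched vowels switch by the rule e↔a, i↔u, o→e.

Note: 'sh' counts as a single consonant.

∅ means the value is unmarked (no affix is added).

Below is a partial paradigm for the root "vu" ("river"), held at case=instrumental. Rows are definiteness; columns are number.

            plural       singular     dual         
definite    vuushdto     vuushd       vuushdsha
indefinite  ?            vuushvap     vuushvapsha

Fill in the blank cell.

Attach case instrumental -ish → vuish.
Attach definiteness indefinite -vap → vuishvap.
Attach number plural -to (after consonant 'p') → vuishvapto.
Apply vowel harmony: vuishvapto → vuushvapto.

vuushvapto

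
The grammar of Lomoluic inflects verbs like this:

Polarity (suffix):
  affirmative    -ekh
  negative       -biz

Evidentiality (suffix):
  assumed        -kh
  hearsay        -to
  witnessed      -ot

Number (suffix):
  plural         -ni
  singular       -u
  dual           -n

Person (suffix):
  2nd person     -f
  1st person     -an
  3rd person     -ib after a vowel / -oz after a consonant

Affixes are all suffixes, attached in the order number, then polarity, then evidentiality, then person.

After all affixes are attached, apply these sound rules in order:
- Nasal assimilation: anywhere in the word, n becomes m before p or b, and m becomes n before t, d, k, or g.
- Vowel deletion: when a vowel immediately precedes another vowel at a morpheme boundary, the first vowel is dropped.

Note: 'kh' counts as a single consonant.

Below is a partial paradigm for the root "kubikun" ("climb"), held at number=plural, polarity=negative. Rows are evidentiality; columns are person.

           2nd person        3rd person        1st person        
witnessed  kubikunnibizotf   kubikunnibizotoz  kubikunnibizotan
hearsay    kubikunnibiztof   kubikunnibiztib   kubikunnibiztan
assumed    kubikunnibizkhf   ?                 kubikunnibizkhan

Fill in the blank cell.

Attach number plural -ni → kubikunni.
Attach polarity negative -biz → kubikunnibiz.
Attach evidentiality assumed -kh → kubikunnibizkh.
Attach person 3rd person -oz (after consonant 'kh') → kubikunnibizkhoz.
Nasal assimilation: no change.
Vowel deletion: no change.

kubikunnibizkhoz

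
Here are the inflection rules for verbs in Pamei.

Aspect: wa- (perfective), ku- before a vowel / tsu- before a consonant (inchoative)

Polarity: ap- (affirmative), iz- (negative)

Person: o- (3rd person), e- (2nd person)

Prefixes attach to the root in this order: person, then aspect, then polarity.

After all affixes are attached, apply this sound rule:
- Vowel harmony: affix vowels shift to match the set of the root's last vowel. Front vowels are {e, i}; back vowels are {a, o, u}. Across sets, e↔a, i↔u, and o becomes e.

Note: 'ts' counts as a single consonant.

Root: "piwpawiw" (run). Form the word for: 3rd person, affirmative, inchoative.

Attach person 3rd person o- → opiwpawiw.
Attach aspect inchoative ku- (before vowel 'o') → kuopiwpawiw.
Attach polarity affirmative ap- → apkuopiwpawiw.
Apply vowel harmony: apkuopiwpawiw → epkiepiwpawiw.

epkiepiwpawiw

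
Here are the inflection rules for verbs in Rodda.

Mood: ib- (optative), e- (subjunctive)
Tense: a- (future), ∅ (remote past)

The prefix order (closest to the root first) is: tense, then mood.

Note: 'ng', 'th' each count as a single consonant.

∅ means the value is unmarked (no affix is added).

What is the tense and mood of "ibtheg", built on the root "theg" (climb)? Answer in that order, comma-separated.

Segment: ib-theg.
tense: ∅ → remote past.
mood: ib- → optative.

remote past, optative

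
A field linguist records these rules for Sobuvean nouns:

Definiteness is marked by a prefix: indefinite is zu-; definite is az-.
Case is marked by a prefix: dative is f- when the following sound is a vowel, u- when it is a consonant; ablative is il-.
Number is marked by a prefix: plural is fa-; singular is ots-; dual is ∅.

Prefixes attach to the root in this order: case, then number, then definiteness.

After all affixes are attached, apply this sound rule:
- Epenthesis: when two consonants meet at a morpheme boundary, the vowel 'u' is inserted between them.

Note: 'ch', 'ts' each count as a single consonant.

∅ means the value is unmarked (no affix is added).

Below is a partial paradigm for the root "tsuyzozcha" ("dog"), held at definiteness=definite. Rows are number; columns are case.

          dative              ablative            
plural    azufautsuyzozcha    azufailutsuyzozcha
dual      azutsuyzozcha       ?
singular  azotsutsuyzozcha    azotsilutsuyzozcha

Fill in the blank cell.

Attach case ablative il- → iltsuyzozcha.
number = dual: zero marking, form stays iltsuyzozcha.
Attach definiteness definite az- → aziltsuyzozcha.
Apply epenthesis: aziltsuyzozcha → azilutsuyzozcha.

azilutsuyzozcha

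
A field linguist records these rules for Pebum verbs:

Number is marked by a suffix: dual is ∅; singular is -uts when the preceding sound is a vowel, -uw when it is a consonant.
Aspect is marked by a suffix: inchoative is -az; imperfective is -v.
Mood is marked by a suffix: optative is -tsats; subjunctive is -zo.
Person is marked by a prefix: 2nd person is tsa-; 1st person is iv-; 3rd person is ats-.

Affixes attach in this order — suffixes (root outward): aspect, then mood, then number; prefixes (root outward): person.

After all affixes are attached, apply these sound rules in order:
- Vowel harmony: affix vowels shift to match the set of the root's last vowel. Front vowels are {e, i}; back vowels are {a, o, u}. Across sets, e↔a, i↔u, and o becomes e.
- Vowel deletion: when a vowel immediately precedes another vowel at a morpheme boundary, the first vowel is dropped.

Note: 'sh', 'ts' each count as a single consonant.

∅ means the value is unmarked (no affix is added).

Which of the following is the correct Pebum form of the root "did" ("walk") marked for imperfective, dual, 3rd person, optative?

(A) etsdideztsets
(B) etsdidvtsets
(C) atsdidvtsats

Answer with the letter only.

B

Attach person 3rd person ats- → atsdid.
Attach aspect imperfective -v → atsdidv.
Attach mood optative -tsats → atsdidvtsats.
number = dual: zero marking, form stays atsdidvtsats.
Apply vowel harmony: atsdidvtsats → etsdidvtsets.
Vowel deletion: no change.
So the correct form is etsdidvtsets, option (B).
(C) atsdidvtsats is wrong: it fails to apply the sound rule(s).
(A) etsdideztsets is wrong: it uses inchoative instead of imperfective for aspect.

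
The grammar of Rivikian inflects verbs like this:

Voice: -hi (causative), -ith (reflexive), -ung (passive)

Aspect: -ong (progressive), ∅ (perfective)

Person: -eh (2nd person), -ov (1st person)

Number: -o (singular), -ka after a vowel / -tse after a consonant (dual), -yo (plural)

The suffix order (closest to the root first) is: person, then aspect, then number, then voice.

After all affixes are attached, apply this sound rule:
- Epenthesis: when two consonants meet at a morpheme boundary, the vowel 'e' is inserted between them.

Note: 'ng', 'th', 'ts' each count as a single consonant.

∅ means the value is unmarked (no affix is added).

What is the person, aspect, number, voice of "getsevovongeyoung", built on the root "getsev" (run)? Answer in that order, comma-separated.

1st person, progressive, plural, passive

Segment: getsev-ov-ong-yo-ung.
person: -ov → 1st person.
aspect: -ong → progressive.
number: -yo → plural.
voice: -ung → passive.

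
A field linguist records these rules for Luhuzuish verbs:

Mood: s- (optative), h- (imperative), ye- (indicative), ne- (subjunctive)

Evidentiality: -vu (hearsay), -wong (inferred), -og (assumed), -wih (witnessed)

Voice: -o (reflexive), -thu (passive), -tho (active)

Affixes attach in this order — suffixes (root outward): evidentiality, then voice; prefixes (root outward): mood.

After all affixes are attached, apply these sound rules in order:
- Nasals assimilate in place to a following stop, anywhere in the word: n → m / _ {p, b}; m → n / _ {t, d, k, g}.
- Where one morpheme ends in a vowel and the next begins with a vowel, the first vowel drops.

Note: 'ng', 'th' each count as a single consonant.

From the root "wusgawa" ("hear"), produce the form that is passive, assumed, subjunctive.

Attach mood subjunctive ne- → newusgawa.
Attach evidentiality assumed -og → newusgawaog.
Attach voice passive -thu → newusgawaogthu.
Nasal assimilation: no change.
Apply vowel deletion: newusgawaogthu → newusgawogthu.

newusgawogthu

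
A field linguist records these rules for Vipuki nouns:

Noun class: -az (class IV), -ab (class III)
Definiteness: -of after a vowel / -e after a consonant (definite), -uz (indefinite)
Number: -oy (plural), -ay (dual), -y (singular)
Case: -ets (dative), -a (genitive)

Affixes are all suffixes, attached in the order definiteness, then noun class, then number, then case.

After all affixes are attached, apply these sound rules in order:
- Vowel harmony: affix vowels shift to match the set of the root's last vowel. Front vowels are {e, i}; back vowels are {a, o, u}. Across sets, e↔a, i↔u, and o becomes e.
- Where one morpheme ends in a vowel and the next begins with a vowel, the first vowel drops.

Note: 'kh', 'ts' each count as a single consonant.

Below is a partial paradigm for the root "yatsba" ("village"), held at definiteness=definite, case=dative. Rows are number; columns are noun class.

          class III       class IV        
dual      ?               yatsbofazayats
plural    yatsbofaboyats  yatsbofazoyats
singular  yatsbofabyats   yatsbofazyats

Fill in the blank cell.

yatsbofabayats

Attach definiteness definite -of (after vowel 'a') → yatsbaof.
Attach noun class class III -ab → yatsbaofab.
Attach number dual -ay → yatsbaofabay.
Attach case dative -ets → yatsbaofabayets.
Apply vowel harmony: yatsbaofabayets → yatsbaofabayats.
Apply vowel deletion: yatsbaofabayats → yatsbofabayats.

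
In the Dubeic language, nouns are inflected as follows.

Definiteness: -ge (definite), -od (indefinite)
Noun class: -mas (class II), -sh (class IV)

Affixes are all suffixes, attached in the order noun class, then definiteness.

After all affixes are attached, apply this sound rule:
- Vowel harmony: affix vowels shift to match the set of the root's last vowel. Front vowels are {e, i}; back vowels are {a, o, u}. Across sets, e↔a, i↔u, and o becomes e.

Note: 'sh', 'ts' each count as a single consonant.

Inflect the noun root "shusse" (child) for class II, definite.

Attach noun class class II -mas → shussemas.
Attach definiteness definite -ge → shussemasge.
Apply vowel harmony: shussemasge → shussemesge.

shussemesge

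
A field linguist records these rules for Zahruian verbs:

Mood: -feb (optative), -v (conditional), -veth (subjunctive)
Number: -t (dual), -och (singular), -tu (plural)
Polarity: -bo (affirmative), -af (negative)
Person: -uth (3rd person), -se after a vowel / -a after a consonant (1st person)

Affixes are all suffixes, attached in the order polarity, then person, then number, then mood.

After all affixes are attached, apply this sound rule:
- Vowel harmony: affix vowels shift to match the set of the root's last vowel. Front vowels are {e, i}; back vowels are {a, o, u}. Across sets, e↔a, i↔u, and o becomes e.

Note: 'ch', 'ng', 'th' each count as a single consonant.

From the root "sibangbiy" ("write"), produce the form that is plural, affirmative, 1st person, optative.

Attach polarity affirmative -bo → sibangbiybo.
Attach person 1st person -se (after vowel 'o') → sibangbiybose.
Attach number plural -tu → sibangbiybosetu.
Attach mood optative -feb → sibangbiybosetufeb.
Apply vowel harmony: sibangbiybosetufeb → sibangbiybesetifeb.

sibangbiybesetifeb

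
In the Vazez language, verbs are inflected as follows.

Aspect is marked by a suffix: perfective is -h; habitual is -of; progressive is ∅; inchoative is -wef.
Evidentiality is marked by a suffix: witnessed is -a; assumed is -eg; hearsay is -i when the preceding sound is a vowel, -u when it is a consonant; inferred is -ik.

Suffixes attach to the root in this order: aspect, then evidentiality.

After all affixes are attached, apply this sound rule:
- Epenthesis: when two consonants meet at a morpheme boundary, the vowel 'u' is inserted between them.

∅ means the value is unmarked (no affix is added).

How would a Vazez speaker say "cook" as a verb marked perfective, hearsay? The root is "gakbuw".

Attach aspect perfective -h → gakbuwh.
Attach evidentiality hearsay -u (after consonant 'h') → gakbuwhu.
Apply epenthesis: gakbuwhu → gakbuwuhu.

gakbuwuhu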